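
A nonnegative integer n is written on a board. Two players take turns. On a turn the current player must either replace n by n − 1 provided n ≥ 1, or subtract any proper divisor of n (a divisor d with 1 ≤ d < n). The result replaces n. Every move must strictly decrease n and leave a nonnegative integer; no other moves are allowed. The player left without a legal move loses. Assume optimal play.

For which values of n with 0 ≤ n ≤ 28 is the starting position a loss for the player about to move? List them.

0, 2, 5, 7, 9, 11, 13, 15, 17, 19, 21, 23, 25, 27

Build the W/L table. Terminal = L. A non-terminal position is W if it has a move to some L; otherwise it is L.
n=0: no move → L
n=1: can move to 0, which is L ⇒ W
n=2: the only move is to 1(W), a W ⇒ L
n=3: can move to 2, which is L ⇒ W
n=4: can move to 2, which is L ⇒ W
n=5: the only move is to 4(W), a W ⇒ L
n=6: can move to 5, which is L ⇒ W
n=7: the only move is to 6(W), a W ⇒ L
n=8: can move to 7, which is L ⇒ W
n=9: moves to 6(W), 8(W); every one is W ⇒ L
n=10: can move to 5, which is L ⇒ W
n=11: the only move is to 10(W), a W ⇒ L
n=12: can move to 9, which is L ⇒ W
n=13: the only move is to 12(W), a W ⇒ L
n=14: can move to 7, which is L ⇒ W
n=15: moves to 10(W), 12(W), 14(W); every one is W ⇒ L
n=16: can move to 15, which is L ⇒ W
n=17: the only move is to 16(W), a W ⇒ L
n=18: can move to 9, which is L ⇒ W
n=19: the only move is to 18(W), a W ⇒ L
n=20: can move to 15, which is L ⇒ W
n=21: moves to 14(W), 18(W), 20(W); every one is W ⇒ L
n=22: can move to 11, which is L ⇒ W
n=23: the only move is to 22(W), a W ⇒ L
n=24: can move to 21, which is L ⇒ W
n=25: moves to 20(W), 24(W); every one is W ⇒ L
n=26: can move to 13, which is L ⇒ W
n=27: moves to 18(W), 24(W), 26(W); every one is W ⇒ L
n=28: can move to 21, which is L ⇒ W
The losing starting values of n are exactly the entries labelled L in this table (14 of them).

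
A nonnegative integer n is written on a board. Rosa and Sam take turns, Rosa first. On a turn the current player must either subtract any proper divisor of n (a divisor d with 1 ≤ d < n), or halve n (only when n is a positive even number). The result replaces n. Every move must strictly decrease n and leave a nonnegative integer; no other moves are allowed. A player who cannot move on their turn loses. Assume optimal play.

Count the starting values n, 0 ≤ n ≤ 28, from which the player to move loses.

15

Work bottom-up. With no move the player to move loses. Otherwise the position is W if at least one move leads to an L position for the opponent, and L if every move leads to a W.
n=0: no move → L
n=1: no move → L
n=2: W (go to 1, an L position)
n=3: L (sole option 2(W) is W)
n=4: W (go to 3, an L position)
n=5: L (sole option 4(W) is W)
n=6: W (go to 3, an L position)
n=7: L (sole option 6(W) is W)
n=8: W (go to 7, an L position)
n=9: L (options 6(W), 8(W) are all W)
n=10: W (go to 5, an L position)
n=11: L (sole option 10(W) is W)
n=12: W (go to 9, an L position)
n=13: L (sole option 12(W) is W)
n=14: W (go to 7, an L position)
n=15: L (options 10(W), 12(W), 14(W) are all W)
n=16: W (go to 15, an L position)
n=17: L (sole option 16(W) is W)
n=18: W (go to 9, an L position)
n=19: L (sole option 18(W) is W)
n=20: W (go to 15, an L position)
n=21: L (options 14(W), 18(W), 20(W) are all W)
n=22: W (go to 11, an L position)
n=23: L (sole option 22(W) is W)
n=24: W (go to 21, an L position)
n=25: L (options 20(W), 24(W) are all W)
n=26: W (go to 13, an L position)
n=27: L (options 18(W), 24(W), 26(W) are all W)
n=28: W (go to 21, an L position)
L entries with 0 ≤ n ≤ 28: n = 0, 1, 3, 5, 7, 9, 11, 13, 15, 17, 19, 21, 23, 25, 27; that makes 15.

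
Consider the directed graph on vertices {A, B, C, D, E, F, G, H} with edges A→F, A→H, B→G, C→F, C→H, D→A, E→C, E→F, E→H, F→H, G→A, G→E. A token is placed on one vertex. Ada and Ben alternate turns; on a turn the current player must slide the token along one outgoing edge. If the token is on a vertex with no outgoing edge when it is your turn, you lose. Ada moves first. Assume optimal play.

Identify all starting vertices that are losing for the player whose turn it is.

Compute win/loss labels from the base case upward. A position with no move is L. Any other position is W if it can reach an L in one move, else L.
Every edge goes from a vertex to one that appears earlier in the order H, F, A, C, E, D, G, B, so processing vertices in that order labels each vertex after all of its successors.
H: no outgoing edge → L
F: →H(L), so W
A: →H(L), so W
C: →H(L), so W
E: →H(L), so W
D: →A(W) only, which is W, so L
G: →E(W), A(W) — all W, so L
B: →G(L), so W
Reading off the rows marked L gives the requested list; there are 3 such vertices.

D, G, H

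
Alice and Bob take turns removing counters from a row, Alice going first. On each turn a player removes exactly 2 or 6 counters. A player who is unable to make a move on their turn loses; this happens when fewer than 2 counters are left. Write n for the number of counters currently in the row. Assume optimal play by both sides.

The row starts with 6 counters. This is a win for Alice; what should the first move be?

Work bottom-up. With no move the player to move loses. Otherwise the position is W if at least one move leads to an L position for the opponent, and L if every move leads to a W.
n=0: no move → L
n=1: no move → L
n=2: reaches L-position 0 → W
n=3: reaches L-position 1 → W
n=4: only reaches 2(W), which is W → L
n=5: only reaches 3(W), which is W → L
n=6: reaches L-position 4 → W
From 6, the L positions reachable in one move are: 4, 0. Any move reaching one of these is winning.

Remove 2, leaving 4.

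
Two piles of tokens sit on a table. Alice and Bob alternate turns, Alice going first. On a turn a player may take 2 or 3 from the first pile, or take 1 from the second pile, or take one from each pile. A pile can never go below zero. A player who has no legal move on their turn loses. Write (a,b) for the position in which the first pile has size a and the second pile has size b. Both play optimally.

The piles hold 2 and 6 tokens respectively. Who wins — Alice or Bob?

Alice wins.

Classify positions by backward induction: terminal positions (no move available) are L. From any other position, the mover wins iff some move reaches an L.
No move ever increases a pile, so every position that can arise here has a ≤ 2 and b ≤ 6; it is enough to label the cells with 0 ≤ a ≤ 2 and 0 ≤ b ≤ 6.
Every move lowers a or b (never raises either), so fill the grid row by row in increasing a, and left to right within a row: each cell's successors are then already labelled.
      b=0  b=1  b=2  b=3  b=4  b=5  b=6
a=0:    L    W    L    W    L    W    L
a=1:    L    W    L    W    L    W    L
a=2:    W    W    W    W    W    W    W
Cells with no legal move (terminal, hence L): (0,0), (1,0).
The remaining L cells, each justified by listing all of its moves:
(0,2): only reaches (0,1)(W), which is W → L
(0,4): only reaches (0,3)(W), which is W → L
(0,6): only reaches (0,5)(W), which is W → L
(1,2): only reaches (1,1)(W), (0,1)(W), all W → L
(1,4): only reaches (1,3)(W), (0,3)(W), all W → L
(1,6): only reaches (1,5)(W), (0,5)(W), all W → L
Every other cell has at least one move into one of the L cells above, so it is W.
The starting position (2,6) is W: Alice should move to (0,6), handing over an L position.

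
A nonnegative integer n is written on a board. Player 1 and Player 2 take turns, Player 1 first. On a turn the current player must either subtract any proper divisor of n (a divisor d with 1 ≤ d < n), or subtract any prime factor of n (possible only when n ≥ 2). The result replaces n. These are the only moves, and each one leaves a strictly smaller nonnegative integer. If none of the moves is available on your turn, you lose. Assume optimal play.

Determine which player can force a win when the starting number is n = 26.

Positions with no move are L. A position that does have a move is losing for the player to move precisely when every available move leads to a winning position for the opponent. Fill in the labels:
n=0: no move → L
n=1: no move → L
n=2: reaches L-position 0 → W
n=3: reaches L-position 0 → W
n=4: only reaches 2(W), 3(W), all W → L
n=5: reaches L-position 0 → W
n=6: reaches L-position 4 → W
n=7: reaches L-position 0 → W
n=8: reaches L-position 4 → W
n=9: only reaches 6(W), 8(W), all W → L
n=10: reaches L-position 9 → W
n=11: reaches L-position 0 → W
n=12: reaches L-position 9 → W
n=13: reaches L-position 0 → W
n=14: only reaches 7(W), 12(W), 13(W), all W → L
n=15: reaches L-position 14 → W
n=16: reaches L-position 14 → W
n=17: reaches L-position 0 → W
n=18: reaches L-position 9 → W
n=19: reaches L-position 0 → W
n=20: only reaches 10(W), 15(W), 16(W), 18(W), 19(W), all W → L
n=21: reaches L-position 14 → W
n=22: reaches L-position 20 → W
n=23: reaches L-position 0 → W
n=24: reaches L-position 20 → W
n=25: reaches L-position 20 → W
n=26: only reaches 13(W), 24(W), 25(W), all W → L
The starting position 26 is L: whatever Player 1 does, the opponent receives a W position.

Player 2 wins.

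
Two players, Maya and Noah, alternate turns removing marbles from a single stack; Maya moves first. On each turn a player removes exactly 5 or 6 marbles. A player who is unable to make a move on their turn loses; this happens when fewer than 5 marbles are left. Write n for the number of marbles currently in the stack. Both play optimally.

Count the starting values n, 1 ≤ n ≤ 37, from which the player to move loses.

Positions with no move are L. A position that does have a move is losing for the player to move precisely when every available move leads to a winning position for the opponent. Fill in the labels:
n=0: no move → L
n=1: no move → L
n=2: no move → L
n=3: no move → L
n=4: no move → L
n=5: →0(L), so W
n=6: →1(L), so W
n=7: →2(L), so W
n=8: →3(L), so W
n=9: →4(L), so W
n=10: →4(L), so W
n=11: →6(W), 5(W) — all W, so L
n=12: →7(W), 6(W) — all W, so L
n=13: →8(W), 7(W) — all W, so L
n=14: →9(W), 8(W) — all W, so L
n=15: →10(W), 9(W) — all W, so L
n=16: →11(L), so W
n=17: →12(L), so W
n=18: →13(L), so W
n=19: →14(L), so W
n=20: →15(L), so W
n=21: →15(L), so W
n=22: →17(W), 16(W) — all W, so L
n=23: →18(W), 17(W) — all W, so L
n=24: →19(W), 18(W) — all W, so L
n=25: →20(W), 19(W) — all W, so L
n=26: →21(W), 20(W) — all W, so L
n=27: →22(L), so W
n=28: →23(L), so W
n=29: →24(L), so W
n=30: →25(L), so W
n=31: →26(L), so W
n=32: →26(L), so W
n=33: →28(W), 27(W) — all W, so L
n=34: →29(W), 28(W) — all W, so L
n=35: →30(W), 29(W) — all W, so L
n=36: →31(W), 30(W) — all W, so L
n=37: →32(W), 31(W) — all W, so L
L entries with 1 ≤ n ≤ 37 (n=0 is outside the asked range and is not counted): n = 1, 2, 3, 4, 11, 12, 13, 14, 15, 22, 23, 24, 25, 26, 33, 34, 35, 36, 37; that makes 19.

19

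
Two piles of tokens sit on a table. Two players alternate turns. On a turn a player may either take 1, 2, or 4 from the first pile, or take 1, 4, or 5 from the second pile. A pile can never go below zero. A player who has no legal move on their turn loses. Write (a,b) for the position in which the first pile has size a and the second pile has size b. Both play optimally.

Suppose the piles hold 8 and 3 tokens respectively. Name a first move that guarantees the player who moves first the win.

Build the W/L table. Terminal = L. A non-terminal position is W if it has a move to some L; otherwise it is L.
No move ever increases a pile, so every position that can arise here has a ≤ 8 and b ≤ 3; it is enough to label the cells with 0 ≤ a ≤ 8 and 0 ≤ b ≤ 3.
Every move lowers a or b (never raises either), so fill the grid row by row in increasing a, and left to right within a row: each cell's successors are then already labelled.
      b=0  b=1  b=2  b=3
a=0:    L    W    L    W
a=1:    W    L    W    L
a=2:    W    W    W    W
a=3:    L    W    L    W
a=4:    W    L    W    L
a=5:    W    W    W    W
a=6:    L    W    L    W
a=7:    W    L    W    L
a=8:    W    W    W    W
Cells with no legal move (terminal, hence L): (0,0).
The remaining L cells, each justified by listing all of its moves:
(0,2): L (sole option (0,1)(W) is W)
(1,1): L (options (0,1)(W), (1,0)(W) are all W)
(1,3): L (options (0,3)(W), (1,2)(W) are all W)
(3,0): L (options (2,0)(W), (1,0)(W) are all W)
(3,2): L (options (2,2)(W), (1,2)(W), (3,1)(W) are all W)
(4,1): L (options (3,1)(W), (2,1)(W), (0,1)(W), (4,0)(W) are all W)
(4,3): L (options (3,3)(W), (2,3)(W), (0,3)(W), (4,2)(W) are all W)
(6,0): L (options (5,0)(W), (4,0)(W), (2,0)(W) are all W)
(6,2): L (options (5,2)(W), (4,2)(W), (2,2)(W), (6,1)(W) are all W)
(7,1): L (options (6,1)(W), (5,1)(W), (3,1)(W), (7,0)(W) are all W)
(7,3): L (options (6,3)(W), (5,3)(W), (3,3)(W), (7,2)(W) are all W)
Every other cell has at least one move into one of the L cells above, so it is W.
From (8,3), the L positions reachable in one move are: (7,3), (4,3). Any move reaching one of these is winning.

Move to (7,3).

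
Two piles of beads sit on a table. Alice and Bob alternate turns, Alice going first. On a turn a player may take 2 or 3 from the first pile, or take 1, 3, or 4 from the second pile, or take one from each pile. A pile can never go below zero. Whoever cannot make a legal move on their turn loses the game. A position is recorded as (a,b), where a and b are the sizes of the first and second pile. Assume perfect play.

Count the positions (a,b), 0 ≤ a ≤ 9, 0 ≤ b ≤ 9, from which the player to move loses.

32

Work bottom-up. With no move the player to move loses. Otherwise the position is W if at least one move leads to an L position for the opponent, and L if every move leads to a W.
Every move lowers a or b (never raises either), so fill the grid row by row in increasing a, and left to right within a row: each cell's successors are then already labelled.
      b=0  b=1  b=2  b=3  b=4  b=5  b=6  b=7  b=8  b=9
a=0:    L    W    L    W    W    W    W    L    W    L
a=1:    L    W    L    W    W    W    W    L    W    L
a=2:    W    W    W    W    L    W    L    W    W    W
a=3:    W    L    W    L    W    W    W    W    L    W
a=4:    W    L    W    L    W    W    W    W    L    W
a=5:    L    W    W    W    W    L    W    L    W    W
a=6:    L    W    L    W    W    W    W    L    W    L
a=7:    W    W    L    W    L    W    W    W    W    L
a=8:    W    L    W    W    W    W    L    W    L    W
a=9:    W    L    W    L    W    W    W    W    L    W
Cells with no legal move (terminal, hence L): (0,0), (1,0).
The remaining L cells, each justified by listing all of its moves:
(0,2): →(0,1)(W) only, which is W, so L
(0,7): →(0,6)(W), (0,4)(W), (0,3)(W) — all W, so L
(0,9): →(0,8)(W), (0,6)(W), (0,5)(W) — all W, so L
(1,2): →(1,1)(W), (0,1)(W) — all W, so L
(1,7): →(1,6)(W), (1,4)(W), (1,3)(W), (0,6)(W) — all W, so L
(1,9): →(1,8)(W), (1,6)(W), (1,5)(W), (0,8)(W) — all W, so L
(2,4): →(0,4)(W), (2,3)(W), (2,1)(W), (2,0)(W), (1,3)(W) — all W, so L
(2,6): →(0,6)(W), (2,5)(W), (2,3)(W), (2,2)(W), (1,5)(W) — all W, so L
(3,1): →(1,1)(W), (0,1)(W), (3,0)(W), (2,0)(W) — all W, so L
(3,3): →(1,3)(W), (0,3)(W), (3,2)(W), (3,0)(W), (2,2)(W) — all W, so L
(3,8): →(1,8)(W), (0,8)(W), (3,7)(W), (3,5)(W), (3,4)(W), (2,7)(W) — all W, so L
(4,1): →(2,1)(W), (1,1)(W), (4,0)(W), (3,0)(W) — all W, so L
(4,3): →(2,3)(W), (1,3)(W), (4,2)(W), (4,0)(W), (3,2)(W) — all W, so L
(4,8): →(2,8)(W), (1,8)(W), (4,7)(W), (4,5)(W), (4,4)(W), (3,7)(W) — all W, so L
(5,0): →(3,0)(W), (2,0)(W) — all W, so L
(5,5): →(3,5)(W), (2,5)(W), (5,4)(W), (5,2)(W), (5,1)(W), (4,4)(W) — all W, so L
(5,7): →(3,7)(W), (2,7)(W), (5,6)(W), (5,4)(W), (5,3)(W), (4,6)(W) — all W, so L
(6,0): →(4,0)(W), (3,0)(W) — all W, so L
(6,2): →(4,2)(W), (3,2)(W), (6,1)(W), (5,1)(W) — all W, so L
(6,7): →(4,7)(W), (3,7)(W), (6,6)(W), (6,4)(W), (6,3)(W), (5,6)(W) — all W, so L
(6,9): →(4,9)(W), (3,9)(W), (6,8)(W), (6,6)(W), (6,5)(W), (5,8)(W) — all W, so L
(7,2): →(5,2)(W), (4,2)(W), (7,1)(W), (6,1)(W) — all W, so L
(7,4): →(5,4)(W), (4,4)(W), (7,3)(W), (7,1)(W), (7,0)(W), (6,3)(W) — all W, so L
(7,9): →(5,9)(W), (4,9)(W), (7,8)(W), (7,6)(W), (7,5)(W), (6,8)(W) — all W, so L
(8,1): →(6,1)(W), (5,1)(W), (8,0)(W), (7,0)(W) — all W, so L
(8,6): →(6,6)(W), (5,6)(W), (8,5)(W), (8,3)(W), (8,2)(W), (7,5)(W) — all W, so L
(8,8): →(6,8)(W), (5,8)(W), (8,7)(W), (8,5)(W), (8,4)(W), (7,7)(W) — all W, so L
(9,1): →(7,1)(W), (6,1)(W), (9,0)(W), (8,0)(W) — all W, so L
(9,3): →(7,3)(W), (6,3)(W), (9,2)(W), (9,0)(W), (8,2)(W) — all W, so L
(9,8): →(7,8)(W), (6,8)(W), (9,7)(W), (9,5)(W), (9,4)(W), (8,7)(W) — all W, so L
Every other cell has at least one move into one of the L cells above, so it is W.
L cells per row: a=0: 4, a=1: 4, a=2: 2, a=3: 3, a=4: 3, a=5: 3, a=6: 4, a=7: 3, a=8: 3, a=9: 3; total 32.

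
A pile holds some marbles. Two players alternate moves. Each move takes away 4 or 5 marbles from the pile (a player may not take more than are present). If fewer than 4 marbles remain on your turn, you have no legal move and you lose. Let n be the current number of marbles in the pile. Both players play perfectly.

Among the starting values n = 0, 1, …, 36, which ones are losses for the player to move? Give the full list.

0, 1, 2, 3, 9, 10, 11, 12, 18, 19, 20, 21, 27, 28, 29, 30, 36

Classify positions by backward induction: terminal positions (no move available) are L. From any other position, the mover wins iff some move reaches an L.
n=0: no move → L
n=1: no move → L
n=2: no move → L
n=3: no move → L
n=4: →0(L), so W
n=5: →1(L), so W
n=6: →2(L), so W
n=7: →3(L), so W
n=8: →3(L), so W
n=9: →5(W), 4(W) — all W, so L
n=10: →6(W), 5(W) — all W, so L
n=11: →7(W), 6(W) — all W, so L
n=12: →8(W), 7(W) — all W, so L
n=13: →9(L), so W
n=14: →10(L), so W
n=15: →11(L), so W
n=16: →12(L), so W
n=17: →12(L), so W
n=18: →14(W), 13(W) — all W, so L
n=19: →15(W), 14(W) — all W, so L
n=20: →16(W), 15(W) — all W, so L
n=21: →17(W), 16(W) — all W, so L
n=22: →18(L), so W
n=23: →19(L), so W
n=24: →20(L), so W
n=25: →21(L), so W
n=26: →21(L), so W
n=27: →23(W), 22(W) — all W, so L
n=28: →24(W), 23(W) — all W, so L
n=29: →25(W), 24(W) — all W, so L
n=30: →26(W), 25(W) — all W, so L
n=31: →27(L), so W
n=32: →28(L), so W
n=33: →29(L), so W
n=34: →30(L), so W
n=35: →30(L), so W
n=36: →32(W), 31(W) — all W, so L
Reading off the rows marked L gives the requested list; there are 17 such values of n.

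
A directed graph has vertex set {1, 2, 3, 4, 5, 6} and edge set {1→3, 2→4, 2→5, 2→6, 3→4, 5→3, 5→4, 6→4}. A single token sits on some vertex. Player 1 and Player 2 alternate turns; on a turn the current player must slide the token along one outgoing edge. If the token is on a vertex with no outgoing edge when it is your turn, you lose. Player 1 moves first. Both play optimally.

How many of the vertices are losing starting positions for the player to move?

2

Label each position W (a win for the player to move) or L (a loss). A position with no legal move is L; any other position is W exactly when some move reaches an L, and L when every move reaches a W.
Every edge goes from a vertex to one that appears earlier in the order 4, 3, 5, 1, 6, 2, so processing vertices in that order labels each vertex after all of its successors.
4: no outgoing edge → L
3: →4(L), so W
5: →4(L), so W
1: →3(W) only, which is W, so L
6: →4(L), so W
2: →4(L), so W
The L vertices are 1, 4; that is 2 in all.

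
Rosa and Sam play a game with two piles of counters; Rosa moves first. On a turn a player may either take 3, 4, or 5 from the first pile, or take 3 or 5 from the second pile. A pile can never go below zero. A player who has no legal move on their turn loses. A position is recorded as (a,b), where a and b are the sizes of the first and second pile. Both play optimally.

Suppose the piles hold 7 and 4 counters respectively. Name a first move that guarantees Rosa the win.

Compute win/loss labels from the base case upward. A position with no move is L. Any other position is W if it can reach an L in one move, else L.
No move ever increases a pile, so every position that can arise here has a ≤ 7 and b ≤ 4; it is enough to label the cells with 0 ≤ a ≤ 7 and 0 ≤ b ≤ 4.
Every move lowers a or b (never raises either), so fill the grid row by row in increasing a, and left to right within a row: each cell's successors are then already labelled.
      b=0  b=1  b=2  b=3  b=4
a=0:    L    L    L    W    W
a=1:    L    L    L    W    W
a=2:    L    L    L    W    W
a=3:    W    W    W    L    L
a=4:    W    W    W    L    L
a=5:    W    W    W    L    L
a=6:    W    W    W    W    W
a=7:    W    W    W    W    W
Cells with no legal move (terminal, hence L): (0,0), (0,1), (0,2), (1,0), (1,1), (1,2), (2,0), (2,1), (2,2).
The remaining L cells, each justified by listing all of its moves:
(3,3): moves to (0,3)(W), (3,0)(W); every one is W ⇒ L
(3,4): moves to (0,4)(W), (3,1)(W); every one is W ⇒ L
(4,3): moves to (1,3)(W), (0,3)(W), (4,0)(W); every one is W ⇒ L
(4,4): moves to (1,4)(W), (0,4)(W), (4,1)(W); every one is W ⇒ L
(5,3): moves to (2,3)(W), (1,3)(W), (0,3)(W), (5,0)(W); every one is W ⇒ L
(5,4): moves to (2,4)(W), (1,4)(W), (0,4)(W), (5,1)(W); every one is W ⇒ L
Every other cell has at least one move into one of the L cells above, so it is W.
From (7,4), the L positions reachable in one move are: (4,4), (3,4). Any move reaching one of these is winning.

Move to (4,4).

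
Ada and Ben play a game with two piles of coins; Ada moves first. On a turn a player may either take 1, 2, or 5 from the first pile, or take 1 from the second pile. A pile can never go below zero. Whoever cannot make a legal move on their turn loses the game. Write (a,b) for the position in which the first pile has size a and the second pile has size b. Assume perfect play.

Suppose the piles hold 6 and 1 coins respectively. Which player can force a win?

Label each position W (a win for the player to move) or L (a loss). A position with no legal move is L; any other position is W exactly when some move reaches an L, and L when every move reaches a W.
No move ever increases a pile, so every position that can arise here has a ≤ 6 and b ≤ 1; it is enough to label the cells with 0 ≤ a ≤ 6 and 0 ≤ b ≤ 1.
Every move lowers a or b (never raises either), so fill the grid row by row in increasing a, and left to right within a row: each cell's successors are then already labelled.
      b=0  b=1
a=0:    L    W
a=1:    W    L
a=2:    W    W
a=3:    L    W
a=4:    W    L
a=5:    W    W
a=6:    L    W
Cells with no legal move (terminal, hence L): (0,0).
The remaining L cells, each justified by listing all of its moves:
(1,1): only reaches (0,1)(W), (1,0)(W), all W → L
(3,0): only reaches (2,0)(W), (1,0)(W), all W → L
(4,1): only reaches (3,1)(W), (2,1)(W), (4,0)(W), all W → L
(6,0): only reaches (5,0)(W), (4,0)(W), (1,0)(W), all W → L
Every other cell has at least one move into one of the L cells above, so it is W.
From (6,1) Ada can move to (4,1), reaching an L position.

Ada wins.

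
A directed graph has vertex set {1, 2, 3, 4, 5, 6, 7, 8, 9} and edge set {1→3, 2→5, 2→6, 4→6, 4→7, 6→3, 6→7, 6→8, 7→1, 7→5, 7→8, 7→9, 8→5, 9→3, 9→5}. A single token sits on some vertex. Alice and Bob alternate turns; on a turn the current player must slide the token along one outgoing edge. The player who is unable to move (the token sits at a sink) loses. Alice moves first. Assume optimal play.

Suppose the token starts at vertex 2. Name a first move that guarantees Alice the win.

Move to 5.

Use the standard recursion: the mover loses at a terminal position; elsewhere, the mover wins exactly when some move hands the opponent an L position.
Every edge goes from a vertex to one that appears earlier in the order 5, 3, 9, 1, 8, 7, 6, 2, 4, so processing vertices in that order labels each vertex after all of its successors.
5: no outgoing edge → L
3: no outgoing edge → L
9: →3(L), so W
1: →3(L), so W
8: →5(L), so W
7: →5(L), so W
6: →3(L), so W
2: →5(L), so W
4: →6(W), 7(W) — all W, so L
From 2, the L positions reachable in one move are: 5.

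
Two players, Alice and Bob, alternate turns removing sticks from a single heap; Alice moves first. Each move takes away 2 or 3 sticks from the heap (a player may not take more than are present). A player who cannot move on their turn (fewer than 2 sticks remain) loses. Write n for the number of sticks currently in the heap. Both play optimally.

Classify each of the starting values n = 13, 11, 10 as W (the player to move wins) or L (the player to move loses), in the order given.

Use the standard recursion: the mover loses at a terminal position; elsewhere, the mover wins exactly when some move hands the opponent an L position.
n=0: no move → L
n=1: no move → L
n=2: W (go to 0, an L position)
n=3: W (go to 1, an L position)
n=4: W (go to 1, an L position)
n=5: L (options 3(W), 2(W) are all W)
n=6: L (options 4(W), 3(W) are all W)
n=7: W (go to 5, an L position)
n=8: W (go to 6, an L position)
n=9: W (go to 6, an L position)
n=10: L (options 8(W), 7(W) are all W)
n=11: L (options 9(W), 8(W) are all W)
n=12: W (go to 10, an L position)
n=13: W (go to 11, an L position)

13: W, 11: L, 10: L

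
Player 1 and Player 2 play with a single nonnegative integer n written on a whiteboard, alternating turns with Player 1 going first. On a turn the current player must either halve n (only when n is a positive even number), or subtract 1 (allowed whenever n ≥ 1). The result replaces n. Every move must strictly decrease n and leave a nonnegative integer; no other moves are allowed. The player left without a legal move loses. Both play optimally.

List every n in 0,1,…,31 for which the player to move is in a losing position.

Use the standard recursion: the mover loses at a terminal position; elsewhere, the mover wins exactly when some move hands the opponent an L position.
n=0: no move → L
n=1: reaches L-position 0 → W
n=2: only reaches 1(W), which is W → L
n=3: reaches L-position 2 → W
n=4: reaches L-position 2 → W
n=5: only reaches 4(W), which is W → L
n=6: reaches L-position 5 → W
n=7: only reaches 6(W), which is W → L
n=8: reaches L-position 7 → W
n=9: only reaches 8(W), which is W → L
n=10: reaches L-position 5 → W
n=11: only reaches 10(W), which is W → L
n=12: reaches L-position 11 → W
n=13: only reaches 12(W), which is W → L
n=14: reaches L-position 7 → W
n=15: only reaches 14(W), which is W → L
n=16: reaches L-position 15 → W
n=17: only reaches 16(W), which is W → L
n=18: reaches L-position 9 → W
n=19: only reaches 18(W), which is W → L
n=20: reaches L-position 19 → W
n=21: only reaches 20(W), which is W → L
n=22: reaches L-position 11 → W
n=23: only reaches 22(W), which is W → L
n=24: reaches L-position 23 → W
n=25: only reaches 24(W), which is W → L
n=26: reaches L-position 13 → W
n=27: only reaches 26(W), which is W → L
n=28: reaches L-position 27 → W
n=29: only reaches 28(W), which is W → L
n=30: reaches L-position 15 → W
n=31: only reaches 30(W), which is W → L
The losing starting values of n are exactly the entries labelled L in this table (16 of them).

0, 2, 5, 7, 9, 11, 13, 15, 17, 19, 21, 23, 25, 27, 29, 31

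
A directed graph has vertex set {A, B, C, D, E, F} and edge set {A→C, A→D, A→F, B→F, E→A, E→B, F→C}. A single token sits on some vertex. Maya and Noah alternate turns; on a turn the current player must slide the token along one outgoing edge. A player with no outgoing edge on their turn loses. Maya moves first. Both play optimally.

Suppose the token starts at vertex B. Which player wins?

Noah wins.

Work bottom-up. With no move the player to move loses. Otherwise the position is W if at least one move leads to an L position for the opponent, and L if every move leads to a W.
Every edge goes from a vertex to one that appears earlier in the order C, D, F, A, B, E, so processing vertices in that order labels each vertex after all of its successors.
C: no outgoing edge → L
D: no outgoing edge → L
F: →C(L), so W
A: →D(L), so W
B: →F(W) only, which is W, so L
E: →B(L), so W
Every move from B reaches a W position, so the mover loses.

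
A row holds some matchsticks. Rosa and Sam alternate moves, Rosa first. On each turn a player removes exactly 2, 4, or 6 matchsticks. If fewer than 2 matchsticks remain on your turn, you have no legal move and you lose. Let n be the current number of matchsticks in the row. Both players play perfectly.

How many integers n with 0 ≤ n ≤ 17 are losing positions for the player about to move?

Use the standard recursion: the mover loses at a terminal position; elsewhere, the mover wins exactly when some move hands the opponent an L position.
n=0: no move → L
n=1: no move → L
n=2: reaches L-position 0 → W
n=3: reaches L-position 1 → W
n=4: reaches L-position 0 → W
n=5: reaches L-position 1 → W
n=6: reaches L-position 0 → W
n=7: reaches L-position 1 → W
n=8: only reaches 6(W), 4(W), 2(W), all W → L
n=9: only reaches 7(W), 5(W), 3(W), all W → L
n=10: reaches L-position 8 → W
n=11: reaches L-position 9 → W
n=12: reaches L-position 8 → W
n=13: reaches L-position 9 → W
n=14: reaches L-position 8 → W
n=15: reaches L-position 9 → W
n=16: only reaches 14(W), 12(W), 10(W), all W → L
n=17: only reaches 15(W), 13(W), 11(W), all W → L
L entries with 0 ≤ n ≤ 17: n = 0, 1, 8, 9, 16, 17; that makes 6.

6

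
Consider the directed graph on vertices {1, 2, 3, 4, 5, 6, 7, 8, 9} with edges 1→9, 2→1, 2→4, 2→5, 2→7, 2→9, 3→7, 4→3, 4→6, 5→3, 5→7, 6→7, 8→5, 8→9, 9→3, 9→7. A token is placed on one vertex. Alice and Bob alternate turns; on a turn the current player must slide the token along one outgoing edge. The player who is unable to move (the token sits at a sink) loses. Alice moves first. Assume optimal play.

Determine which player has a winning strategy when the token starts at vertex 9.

Alice wins.

Positions with no move are L. A position that does have a move is losing for the player to move precisely when every available move leads to a winning position for the opponent. Fill in the labels:
Every edge goes from a vertex to one that appears earlier in the order 7, 6, 3, 9, 1, 5, 8, 4, 2, so processing vertices in that order labels each vertex after all of its successors.
7: no outgoing edge → L
6: W (go to 7, an L position)
3: W (go to 7, an L position)
9: W (go to 7, an L position)
1: L (sole option 9(W) is W)
5: W (go to 7, an L position)
8: L (options 5(W), 9(W) are all W)
4: L (options 3(W), 6(W) are all W)
2: W (go to 4, an L position)
From 9 Alice can move to 7, reaching an L position.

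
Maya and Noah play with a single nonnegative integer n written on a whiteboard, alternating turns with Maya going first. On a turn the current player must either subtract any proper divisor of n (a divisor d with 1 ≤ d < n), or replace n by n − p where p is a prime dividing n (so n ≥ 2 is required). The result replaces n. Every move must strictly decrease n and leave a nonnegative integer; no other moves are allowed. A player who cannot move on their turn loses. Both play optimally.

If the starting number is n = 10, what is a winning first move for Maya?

Build the W/L table. Terminal = L. A non-terminal position is W if it has a move to some L; otherwise it is L.
n=0: no move → L
n=1: no move → L
n=2: reaches L-position 0 → W
n=3: reaches L-position 0 → W
n=4: only reaches 2(W), 3(W), all W → L
n=5: reaches L-position 0 → W
n=6: reaches L-position 4 → W
n=7: reaches L-position 0 → W
n=8: reaches L-position 4 → W
n=9: only reaches 6(W), 8(W), all W → L
n=10: reaches L-position 9 → W
From 10, the L positions reachable in one move are: 9.

Move to 9.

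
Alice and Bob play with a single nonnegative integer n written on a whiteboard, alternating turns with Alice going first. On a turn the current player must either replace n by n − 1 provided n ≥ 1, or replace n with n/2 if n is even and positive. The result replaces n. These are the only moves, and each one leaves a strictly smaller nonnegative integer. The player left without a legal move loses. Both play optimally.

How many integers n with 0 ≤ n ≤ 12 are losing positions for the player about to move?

6

Compute win/loss labels from the base case upward. A position with no move is L. Any other position is W if it can reach an L in one move, else L.
n=0: no move → L
n=1: can move to 0, which is L ⇒ W
n=2: the only move is to 1(W), a W ⇒ L
n=3: can move to 2, which is L ⇒ W
n=4: can move to 2, which is L ⇒ W
n=5: the only move is to 4(W), a W ⇒ L
n=6: can move to 5, which is L ⇒ W
n=7: the only move is to 6(W), a W ⇒ L
n=8: can move to 7, which is L ⇒ W
n=9: the only move is to 8(W), a W ⇒ L
n=10: can move to 5, which is L ⇒ W
n=11: the only move is to 10(W), a W ⇒ L
n=12: can move to 11, which is L ⇒ W
L entries with 0 ≤ n ≤ 12: n = 0, 2, 5, 7, 9, 11; that makes 6.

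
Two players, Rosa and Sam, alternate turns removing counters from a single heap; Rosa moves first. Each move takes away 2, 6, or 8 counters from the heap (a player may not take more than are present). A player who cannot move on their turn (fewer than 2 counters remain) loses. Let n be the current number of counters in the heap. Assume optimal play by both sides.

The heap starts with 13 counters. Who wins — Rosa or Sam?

Label each position W (a win for the player to move) or L (a loss). A position with no legal move is L; any other position is W exactly when some move reaches an L, and L when every move reaches a W.
n=0: no move → L
n=1: no move → L
n=2: W (go to 0, an L position)
n=3: W (go to 1, an L position)
n=4: L (sole option 2(W) is W)
n=5: L (sole option 3(W) is W)
n=6: W (go to 4, an L position)
n=7: W (go to 5, an L position)
n=8: W (go to 0, an L position)
n=9: W (go to 1, an L position)
n=10: W (go to 4, an L position)
n=11: W (go to 5, an L position)
n=12: W (go to 4, an L position)
n=13: W (go to 5, an L position)
From 13 Rosa can remove 8, leaving 5, reaching an L position.

Rosa wins.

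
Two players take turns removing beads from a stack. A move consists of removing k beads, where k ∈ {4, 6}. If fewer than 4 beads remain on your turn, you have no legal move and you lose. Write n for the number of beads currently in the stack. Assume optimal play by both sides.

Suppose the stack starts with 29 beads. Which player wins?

The first player wins.

Positions with no move are L. A position that does have a move is losing for the player to move precisely when every available move leads to a winning position for the opponent. Fill in the labels:
n=0: no move → L
n=1: no move → L
n=2: no move → L
n=3: no move → L
n=4: →0(L), so W
n=5: →1(L), so W
n=6: →2(L), so W
n=7: →3(L), so W
n=8: →2(L), so W
n=9: →3(L), so W
n=10: →6(W), 4(W) — all W, so L
n=11: →7(W), 5(W) — all W, so L
n=12: →8(W), 6(W) — all W, so L
n=13: →9(W), 7(W) — all W, so L
n=14: →10(L), so W
n=15: →11(L), so W
n=16: →12(L), so W
n=17: →13(L), so W
n=18: →12(L), so W
n=19: →13(L), so W
n=20: →16(W), 14(W) — all W, so L
n=21: →17(W), 15(W) — all W, so L
n=22: →18(W), 16(W) — all W, so L
n=23: →19(W), 17(W) — all W, so L
n=24: →20(L), so W
n=25: →21(L), so W
n=26: →22(L), so W
n=27: →23(L), so W
n=28: →22(L), so W
n=29: →23(L), so W
From 29 the player to move can remove 6, leaving 23, reaching an L position.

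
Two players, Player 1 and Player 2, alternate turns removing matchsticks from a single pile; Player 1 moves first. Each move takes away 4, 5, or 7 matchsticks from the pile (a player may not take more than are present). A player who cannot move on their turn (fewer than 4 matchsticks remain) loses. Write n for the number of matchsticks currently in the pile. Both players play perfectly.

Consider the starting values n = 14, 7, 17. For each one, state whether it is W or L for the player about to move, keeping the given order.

Use the standard recursion: the mover loses at a terminal position; elsewhere, the mover wins exactly when some move hands the opponent an L position.
n=0: no move → L
n=1: no move → L
n=2: no move → L
n=3: no move → L
n=4: →0(L), so W
n=5: →1(L), so W
n=6: →2(L), so W
n=7: →3(L), so W
n=8: →3(L), so W
n=9: →2(L), so W
n=10: →3(L), so W
n=11: →7(W), 6(W), 4(W) — all W, so L
n=12: →8(W), 7(W), 5(W) — all W, so L
n=13: →9(W), 8(W), 6(W) — all W, so L
n=14: →10(W), 9(W), 7(W) — all W, so L
n=15: →11(L), so W
n=16: →12(L), so W
n=17: →13(L), so W

14: L, 7: W, 17: W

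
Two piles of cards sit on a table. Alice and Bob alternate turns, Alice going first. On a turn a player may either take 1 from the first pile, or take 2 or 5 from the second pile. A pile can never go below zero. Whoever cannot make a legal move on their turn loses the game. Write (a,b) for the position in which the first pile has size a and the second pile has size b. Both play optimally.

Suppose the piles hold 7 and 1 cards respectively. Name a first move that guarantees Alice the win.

Move to (6,1).

Classify positions by backward induction: terminal positions (no move available) are L. From any other position, the mover wins iff some move reaches an L.
No move ever increases a pile, so every position that can arise here has a ≤ 7 and b ≤ 1; it is enough to label the cells with 0 ≤ a ≤ 7 and 0 ≤ b ≤ 1.
Every move lowers a or b (never raises either), so fill the grid row by row in increasing a, and left to right within a row: each cell's successors are then already labelled.
      b=0  b=1
a=0:    L    L
a=1:    W    W
a=2:    L    L
a=3:    W    W
a=4:    L    L
a=5:    W    W
a=6:    L    L
a=7:    W    W
Cells with no legal move (terminal, hence L): (0,0), (0,1).
The remaining L cells, each justified by listing all of its moves:
(2,0): →(1,0)(W) only, which is W, so L
(2,1): →(1,1)(W) only, which is W, so L
(4,0): →(3,0)(W) only, which is W, so L
(4,1): →(3,1)(W) only, which is W, so L
(6,0): →(5,0)(W) only, which is W, so L
(6,1): →(5,1)(W) only, which is W, so L
Every other cell has at least one move into one of the L cells above, so it is W.
From (7,1), the L positions reachable in one move are: (6,1).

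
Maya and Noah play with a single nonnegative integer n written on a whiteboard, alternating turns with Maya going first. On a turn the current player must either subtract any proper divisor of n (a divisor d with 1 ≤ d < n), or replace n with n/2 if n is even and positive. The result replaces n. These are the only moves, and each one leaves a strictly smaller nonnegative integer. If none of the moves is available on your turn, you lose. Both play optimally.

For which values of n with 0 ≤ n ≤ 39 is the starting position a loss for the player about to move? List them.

0, 1, 3, 5, 7, 9, 11, 13, 15, 17, 19, 21, 23, 25, 27, 29, 31, 33, 35, 37, 39

Work bottom-up. With no move the player to move loses. Otherwise the position is W if at least one move leads to an L position for the opponent, and L if every move leads to a W.
n=0: no move → L
n=1: no move → L
n=2: can move to 1, which is L ⇒ W
n=3: the only move is to 2(W), a W ⇒ L
n=4: can move to 3, which is L ⇒ W
n=5: the only move is to 4(W), a W ⇒ L
n=6: can move to 3, which is L ⇒ W
n=7: the only move is to 6(W), a W ⇒ L
n=8: can move to 7, which is L ⇒ W
n=9: moves to 6(W), 8(W); every one is W ⇒ L
n=10: can move to 5, which is L ⇒ W
n=11: the only move is to 10(W), a W ⇒ L
n=12: can move to 9, which is L ⇒ W
n=13: the only move is to 12(W), a W ⇒ L
n=14: can move to 7, which is L ⇒ W
n=15: moves to 10(W), 12(W), 14(W); every one is W ⇒ L
n=16: can move to 15, which is L ⇒ W
n=17: the only move is to 16(W), a W ⇒ L
n=18: can move to 9, which is L ⇒ W
n=19: the only move is to 18(W), a W ⇒ L
n=20: can move to 15, which is L ⇒ W
n=21: moves to 14(W), 18(W), 20(W); every one is W ⇒ L
n=22: can move to 11, which is L ⇒ W
n=23: the only move is to 22(W), a W ⇒ L
n=24: can move to 21, which is L ⇒ W
n=25: moves to 20(W), 24(W); every one is W ⇒ L
n=26: can move to 13, which is L ⇒ W
n=27: moves to 18(W), 24(W), 26(W); every one is W ⇒ L
n=28: can move to 21, which is L ⇒ W
n=29: the only move is to 28(W), a W ⇒ L
n=30: can move to 15, which is L ⇒ W
n=31: the only move is to 30(W), a W ⇒ L
n=32: can move to 31, which is L ⇒ W
n=33: moves to 22(W), 30(W), 32(W); every one is W ⇒ L
n=34: can move to 17, which is L ⇒ W
n=35: moves to 28(W), 30(W), 34(W); every one is W ⇒ L
n=36: can move to 27, which is L ⇒ W
n=37: the only move is to 36(W), a W ⇒ L
n=38: can move to 19, which is L ⇒ W
n=39: moves to 26(W), 36(W), 38(W); every one is W ⇒ L
Reading off the rows marked L gives the requested list; there are 21 such values of n.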